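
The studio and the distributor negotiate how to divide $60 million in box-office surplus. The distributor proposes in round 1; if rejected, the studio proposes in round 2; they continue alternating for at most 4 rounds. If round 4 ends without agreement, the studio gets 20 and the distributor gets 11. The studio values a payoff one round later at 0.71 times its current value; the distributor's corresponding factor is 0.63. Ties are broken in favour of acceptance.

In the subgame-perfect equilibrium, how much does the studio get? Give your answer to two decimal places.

31.32

Solve by backward induction from round 4.
Round 4 (the studio proposes): the distributor gets 11 if talks fail, so the studio offers 11 and keeps 49.
Round 3 (the distributor proposes): the studio can get 49 next round, worth 0.71 × 49 = 34.79 now, so the distributor offers 34.79, keeping 25.21.
Round 2 (the studio proposes): the distributor can get 25.21 next round, worth 0.63 × 25.21 = 15.8823 now. The studio offers 15.8823 and keeps 60 − 15.8823 = 44.1177.
Round 1 (the distributor proposes): the studio can get 44.1177 next round, worth 0.71 × 44.1177 = 31.323567 now. The distributor offers 31.323567 and keeps 60 − 31.323567 = 28.676433.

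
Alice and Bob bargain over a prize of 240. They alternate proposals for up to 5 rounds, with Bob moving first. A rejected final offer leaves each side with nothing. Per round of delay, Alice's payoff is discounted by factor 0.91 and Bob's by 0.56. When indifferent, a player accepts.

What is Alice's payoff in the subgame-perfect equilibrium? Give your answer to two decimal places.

Round 5 (Bob proposes): Alice will accept anything ≥ 0, so Bob offers 0 and keeps 240.
Round 4 (Alice proposes): Bob can get 240 next round, worth 0.56 × 240 = 134.4 now. Alice offers 134.4 and keeps 240 − 134.4 = 105.6.
Round 3 (Bob proposes): Alice can get 105.6 next round, worth 0.91 × 105.6 = 96.096 now, so Bob offers 96.096, keeping 143.904.
Round 2 (Alice proposes): Bob can get 143.904 next round, worth 0.56 × 143.904 = 80.58624 now. Alice offers 80.58624 and keeps 240 − 80.58624 = 159.41376.
Round 1 (Bob proposes): Alice can get 159.41376 next round, worth 0.91 × 159.41376 = 145.0665216 now; Bob offers that and keeps 94.9334784.

145.07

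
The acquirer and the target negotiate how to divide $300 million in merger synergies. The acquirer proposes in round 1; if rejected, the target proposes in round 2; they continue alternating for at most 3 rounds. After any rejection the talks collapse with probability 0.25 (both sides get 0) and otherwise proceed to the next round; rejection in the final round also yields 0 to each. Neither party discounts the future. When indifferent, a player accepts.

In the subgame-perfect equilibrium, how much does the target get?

56.25

By backward induction:
Round 3 (the acquirer proposes): rejection yields 0 for the target; the acquirer offers 0 and keeps 300.
Round 2 (the target proposes): rejecting gives the acquirer an expected 0.75 × 300 = 225, so the target offers 225, keeping 75.
Round 1 (the acquirer proposes): rejecting gives the target an expected 0.75 × 75 = 56.25, so the acquirer offers 56.25, keeping 243.75.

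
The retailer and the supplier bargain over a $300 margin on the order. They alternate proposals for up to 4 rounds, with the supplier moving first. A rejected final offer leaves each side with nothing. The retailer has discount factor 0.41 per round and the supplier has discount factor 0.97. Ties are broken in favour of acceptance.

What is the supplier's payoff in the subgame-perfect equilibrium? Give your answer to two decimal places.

247.39

Round 4 (the retailer proposes): the supplier will accept anything ≥ 0, so the retailer offers 0 and keeps 300.
Round 3 (the supplier proposes): the retailer can get 300 next round, worth 0.41 × 300 = 123 now; the supplier offers that and keeps 177.
Round 2 (the retailer proposes): the supplier can get 177 next round, worth 0.97 × 177 = 171.69 now, so the retailer offers 171.69, keeping 128.31.
Round 1 (the supplier proposes): the retailer can get 128.31 next round, worth 0.41 × 128.31 = 52.6071 now. The supplier offers 52.6071 and keeps 300 − 52.6071 = 247.3929.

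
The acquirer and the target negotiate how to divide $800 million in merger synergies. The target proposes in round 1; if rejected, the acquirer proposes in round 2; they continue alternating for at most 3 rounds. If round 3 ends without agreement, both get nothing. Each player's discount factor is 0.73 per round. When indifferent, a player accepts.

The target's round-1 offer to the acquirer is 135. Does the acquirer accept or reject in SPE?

Round 3 (the target proposes): rejection yields 0 for the acquirer; the target offers 0 and keeps 800.
Round 2 (the acquirer proposes): the target can get 800 next round, worth 0.73 × 800 = 584 now, so the acquirer offers 584, keeping 216.
So by rejecting in round 1, the acquirer gets 216 next round, worth 0.73 × 216 = 157.68 now.
Offer 135 < 157.68, so the acquirer rejects.

Reject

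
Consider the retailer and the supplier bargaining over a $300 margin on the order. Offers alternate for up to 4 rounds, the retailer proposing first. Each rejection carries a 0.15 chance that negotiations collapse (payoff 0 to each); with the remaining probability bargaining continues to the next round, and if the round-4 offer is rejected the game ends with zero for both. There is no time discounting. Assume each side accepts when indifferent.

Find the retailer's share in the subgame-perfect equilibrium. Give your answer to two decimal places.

By backward induction:
Round 4 (the supplier proposes): the retailer will accept anything ≥ 0, so the supplier offers 0 and keeps 300.
Round 3 (the retailer proposes): rejecting gives the supplier an expected 0.85 × 300 = 255; the retailer offers that and keeps 45.
Round 2 (the supplier proposes): rejecting gives the retailer an expected 0.85 × 45 = 38.25; the supplier offers that and keeps 261.75.
Round 1 (the retailer proposes): rejecting gives the supplier an expected 0.85 × 261.75 = 222.4875. The retailer offers 222.4875 and keeps 300 − 222.4875 = 77.5125.

77.51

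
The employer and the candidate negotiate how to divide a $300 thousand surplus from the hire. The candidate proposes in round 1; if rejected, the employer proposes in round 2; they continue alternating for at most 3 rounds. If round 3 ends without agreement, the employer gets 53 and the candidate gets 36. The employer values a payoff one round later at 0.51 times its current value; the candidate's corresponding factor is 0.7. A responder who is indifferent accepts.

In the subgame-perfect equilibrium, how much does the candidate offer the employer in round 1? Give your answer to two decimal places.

64.82

Round 3 (the candidate proposes): the employer gets 53 if talks fail, so the candidate offers 53 and keeps 247.
Round 2 (the employer proposes): the candidate can get 247 next round, worth 0.7 × 247 = 172.9 now; the employer offers that and keeps 127.1.
Round 1 (the candidate proposes): the employer can get 127.1 next round, worth 0.51 × 127.1 = 64.821 now. The candidate offers 64.821 and keeps 300 − 64.821 = 235.179.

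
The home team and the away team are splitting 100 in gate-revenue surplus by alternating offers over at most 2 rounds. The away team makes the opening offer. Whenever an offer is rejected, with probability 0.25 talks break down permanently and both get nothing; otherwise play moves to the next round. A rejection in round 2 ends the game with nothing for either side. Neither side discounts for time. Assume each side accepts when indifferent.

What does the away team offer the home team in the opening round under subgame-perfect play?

Round 2 (the home team proposes): rejection yields 0 for the away team; the home team offers 0 and keeps 100.
Round 1 (the away team proposes): rejecting gives the home team an expected 0.75 × 100 = 75. The away team offers 75 and keeps 100 − 75 = 25.

75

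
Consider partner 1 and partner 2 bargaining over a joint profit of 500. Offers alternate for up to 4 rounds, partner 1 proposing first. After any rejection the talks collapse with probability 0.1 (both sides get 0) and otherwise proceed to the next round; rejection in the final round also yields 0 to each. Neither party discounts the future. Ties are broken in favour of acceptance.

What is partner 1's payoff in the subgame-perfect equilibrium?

Round 4 (partner 2 proposes): rejection yields 0 for partner 1; partner 2 offers 0 and keeps 500.
Round 3 (partner 1 proposes): rejecting gives partner 2 an expected 0.9 × 500 = 450. Partner 1 offers 450 and keeps 500 − 450 = 50.
Round 2 (partner 2 proposes): rejecting gives partner 1 an expected 0.9 × 50 = 45, so partner 2 offers 45, keeping 455.
Round 1 (partner 1 proposes): rejecting gives partner 2 an expected 0.9 × 455 = 409.5; partner 1 offers that and keeps 90.5.

90.5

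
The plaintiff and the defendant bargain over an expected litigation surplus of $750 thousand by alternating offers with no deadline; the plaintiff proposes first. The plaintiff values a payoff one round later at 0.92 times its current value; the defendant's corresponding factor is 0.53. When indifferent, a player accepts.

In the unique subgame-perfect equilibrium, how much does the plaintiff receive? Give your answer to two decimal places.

687.94

Let x be the plaintiff's share when the plaintiff proposes and y be the defendant's share when the defendant proposes.
The defendant accepts iff offered ≥ 0.53·y, so x = 750 − 0.53y. Symmetrically y = 750 − 0.92x.
Substituting: x = 750 − 0.53(750 − 0.92x), giving x(1 − 0.92·0.53) = 750(1 − 0.53).
So x = 750 × 0.47 / 0.5124 ≈ 687.9391, and the defendant receives 750 − x ≈ 62.0609.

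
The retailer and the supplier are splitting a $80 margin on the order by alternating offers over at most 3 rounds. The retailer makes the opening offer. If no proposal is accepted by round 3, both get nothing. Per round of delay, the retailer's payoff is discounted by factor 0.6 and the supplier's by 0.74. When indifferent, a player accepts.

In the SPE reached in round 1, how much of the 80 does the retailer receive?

56.32

Round 3 (the retailer proposes): rejection yields 0 for the supplier; the retailer offers 0 and keeps 80.
Round 2 (the supplier proposes): the retailer can get 80 next round, worth 0.6 × 80 = 48 now. The supplier offers 48 and keeps 80 − 48 = 32.
Round 1 (the retailer proposes): the supplier can get 32 next round, worth 0.74 × 32 = 23.68 now, so the retailer offers 23.68, keeping 56.32.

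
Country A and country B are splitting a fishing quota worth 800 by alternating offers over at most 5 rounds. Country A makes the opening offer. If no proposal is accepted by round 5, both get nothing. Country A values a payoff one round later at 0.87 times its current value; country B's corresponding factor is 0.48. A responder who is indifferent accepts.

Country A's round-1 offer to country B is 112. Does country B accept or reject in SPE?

Accept

Round 5 (country A proposes): country B will accept anything ≥ 0, so country A offers 0 and keeps 800.
Round 4 (country B proposes): country A can get 800 next round, worth 0.87 × 800 = 696 now; country B offers that and keeps 104.
Round 3 (country A proposes): country B can get 104 next round, worth 0.48 × 104 = 49.92 now, so country A offers 49.92, keeping 750.08.
Round 2 (country B proposes): country A can get 750.08 next round, worth 0.87 × 750.08 = 652.5696 now. Country B offers 652.5696 and keeps 800 − 652.5696 = 147.4304.
So by rejecting in round 1, country B gets 147.4304 next round, worth 0.48 × 147.4304 = 70.766592 now.
Offer 112 ≥ 70.766592, so country B accepts.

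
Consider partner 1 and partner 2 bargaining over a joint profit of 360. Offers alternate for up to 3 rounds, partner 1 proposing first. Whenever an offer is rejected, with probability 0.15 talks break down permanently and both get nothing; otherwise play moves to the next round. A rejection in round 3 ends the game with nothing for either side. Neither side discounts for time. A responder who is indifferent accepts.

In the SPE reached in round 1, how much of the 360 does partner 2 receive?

45.9

Round 3 (partner 1 proposes): partner 2 will accept anything ≥ 0, so partner 1 offers 0 and keeps 360.
Round 2 (partner 2 proposes): rejecting gives partner 1 an expected 0.85 × 360 = 306, so partner 2 offers 306, keeping 54.
Round 1 (partner 1 proposes): rejecting gives partner 2 an expected 0.85 × 54 = 45.9; partner 1 offers that and keeps 314.1.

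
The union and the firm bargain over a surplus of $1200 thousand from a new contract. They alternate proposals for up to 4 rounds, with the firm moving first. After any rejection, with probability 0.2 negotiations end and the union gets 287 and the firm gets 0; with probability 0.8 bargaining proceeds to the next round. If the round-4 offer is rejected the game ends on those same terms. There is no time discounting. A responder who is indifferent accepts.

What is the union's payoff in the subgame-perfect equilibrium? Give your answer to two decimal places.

900.54

Round 4 (the union proposes): rejection yields 0 for the firm; the union offers 0 and keeps 1200.
Round 3 (the firm proposes): rejecting gives the union an expected 0.8 × 1200 + 0.2 × 287 = 1017.4. The firm offers 1017.4 and keeps 1200 − 1017.4 = 182.6.
Round 2 (the union proposes): rejecting gives the firm an expected 0.8 × 182.6 = 146.08; the union offers that and keeps 1053.92.
Round 1 (the firm proposes): rejecting gives the union an expected 0.8 × 1053.92 + 0.2 × 287 = 900.536, so the firm offers 900.536, keeping 299.464.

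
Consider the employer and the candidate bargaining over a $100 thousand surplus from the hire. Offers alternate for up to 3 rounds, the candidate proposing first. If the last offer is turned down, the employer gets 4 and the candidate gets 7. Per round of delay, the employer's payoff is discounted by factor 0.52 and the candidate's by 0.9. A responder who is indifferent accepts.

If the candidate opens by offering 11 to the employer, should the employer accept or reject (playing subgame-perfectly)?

Work out the employer's continuation value if the offer is rejected.
Round 3 (the candidate proposes): the employer gets 4 if talks fail, so the candidate offers 4 and keeps 96.
Round 2 (the employer proposes): the candidate can get 96 next round, worth 0.9 × 96 = 86.4 now, so the employer offers 86.4, keeping 13.6.
So by rejecting in round 1, the employer gets 13.6 next round, worth 0.52 × 13.6 = 7.072 now.
Offer 11 ≥ 7.072, so the employer accepts.

Accept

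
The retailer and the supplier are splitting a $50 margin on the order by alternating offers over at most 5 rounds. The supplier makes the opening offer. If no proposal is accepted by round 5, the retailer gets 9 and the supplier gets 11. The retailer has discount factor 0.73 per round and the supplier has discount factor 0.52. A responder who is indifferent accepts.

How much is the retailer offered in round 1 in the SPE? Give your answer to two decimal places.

Work backward from the last round.
Round 5 (the supplier proposes): the retailer gets 9 if talks fail, so the supplier offers 9 and keeps 41.
Round 4 (the retailer proposes): the supplier can get 41 next round, worth 0.52 × 41 = 21.32 now. The retailer offers 21.32 and keeps 50 − 21.32 = 28.68.
Round 3 (the supplier proposes): the retailer can get 28.68 next round, worth 0.73 × 28.68 = 20.9364 now; the supplier offers that and keeps 29.0636.
Round 2 (the retailer proposes): the supplier can get 29.0636 next round, worth 0.52 × 29.0636 = 15.113072 now; the retailer offers that and keeps 34.886928.
Round 1 (the supplier proposes): the retailer can get 34.886928 next round, worth 0.73 × 34.886928 = 25.46745744 now; the supplier offers that and keeps 24.53254256.

25.47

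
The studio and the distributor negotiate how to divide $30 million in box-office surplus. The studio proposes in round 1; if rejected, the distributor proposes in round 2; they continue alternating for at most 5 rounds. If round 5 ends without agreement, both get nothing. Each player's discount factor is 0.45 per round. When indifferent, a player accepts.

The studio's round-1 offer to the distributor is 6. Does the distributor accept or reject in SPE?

Round 5 (the studio proposes): rejection yields 0 for the distributor; the studio offers 0 and keeps 30.
Round 4 (the distributor proposes): the studio can get 30 next round, worth 0.45 × 30 = 13.5 now, so the distributor offers 13.5, keeping 16.5.
Round 3 (the studio proposes): the distributor can get 16.5 next round, worth 0.45 × 16.5 = 7.425 now, so the studio offers 7.425, keeping 22.575.
Round 2 (the distributor proposes): the studio can get 22.575 next round, worth 0.45 × 22.575 = 10.15875 now, so the distributor offers 10.15875, keeping 19.84125.
So by rejecting in round 1, the distributor gets 19.84125 next round, worth 0.45 × 19.84125 = 8.9285625 now.
Offer 6 < 8.9285625, so the distributor rejects.

Reject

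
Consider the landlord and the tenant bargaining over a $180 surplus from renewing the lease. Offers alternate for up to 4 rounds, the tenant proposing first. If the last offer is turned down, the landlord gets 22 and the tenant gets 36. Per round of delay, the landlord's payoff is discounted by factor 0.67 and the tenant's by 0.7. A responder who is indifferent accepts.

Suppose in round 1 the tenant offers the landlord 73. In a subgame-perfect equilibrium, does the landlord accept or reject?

Reject

Round 4 (the landlord proposes): the tenant gets 36 if talks fail, so the landlord offers 36 and keeps 144.
Round 3 (the tenant proposes): the landlord can get 144 next round, worth 0.67 × 144 = 96.48 now; the tenant offers that and keeps 83.52.
Round 2 (the landlord proposes): the tenant can get 83.52 next round, worth 0.7 × 83.52 = 58.464 now; the landlord offers that and keeps 121.536.
So by rejecting in round 1, the landlord gets 121.536 next round, worth 0.67 × 121.536 = 81.42912 now.
Offer 73 < 81.42912, so the landlord rejects.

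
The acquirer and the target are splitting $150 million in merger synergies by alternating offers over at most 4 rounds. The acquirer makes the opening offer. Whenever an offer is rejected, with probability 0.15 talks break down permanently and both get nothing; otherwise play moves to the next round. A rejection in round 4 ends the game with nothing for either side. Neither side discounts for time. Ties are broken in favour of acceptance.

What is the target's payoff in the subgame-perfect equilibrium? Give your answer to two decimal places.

111.24

Round 4 (the target proposes): rejection yields 0 for the acquirer; the target offers 0 and keeps 150.
Round 3 (the acquirer proposes): rejecting gives the target an expected 0.85 × 150 = 127.5. The acquirer offers 127.5 and keeps 150 − 127.5 = 22.5.
Round 2 (the target proposes): rejecting gives the acquirer an expected 0.85 × 22.5 = 19.125, so the target offers 19.125, keeping 130.875.
Round 1 (the acquirer proposes): rejecting gives the target an expected 0.85 × 130.875 = 111.24375. The acquirer offers 111.24375 and keeps 150 − 111.24375 = 38.75625.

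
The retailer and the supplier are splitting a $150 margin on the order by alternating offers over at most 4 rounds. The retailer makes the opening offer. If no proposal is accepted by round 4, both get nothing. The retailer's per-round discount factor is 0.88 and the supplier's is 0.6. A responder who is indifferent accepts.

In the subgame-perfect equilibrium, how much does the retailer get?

Solve by backward induction from round 4.
Round 4 (the supplier proposes): the retailer will accept anything ≥ 0, so the supplier offers 0 and keeps 150.
Round 3 (the retailer proposes): the supplier can get 150 next round, worth 0.6 × 150 = 90 now, so the retailer offers 90, keeping 60.
Round 2 (the supplier proposes): the retailer can get 60 next round, worth 0.88 × 60 = 52.8 now, so the supplier offers 52.8, keeping 97.2.
Round 1 (the retailer proposes): the supplier can get 97.2 next round, worth 0.6 × 97.2 = 58.32 now. The retailer offers 58.32 and keeps 150 − 58.32 = 91.68.

91.68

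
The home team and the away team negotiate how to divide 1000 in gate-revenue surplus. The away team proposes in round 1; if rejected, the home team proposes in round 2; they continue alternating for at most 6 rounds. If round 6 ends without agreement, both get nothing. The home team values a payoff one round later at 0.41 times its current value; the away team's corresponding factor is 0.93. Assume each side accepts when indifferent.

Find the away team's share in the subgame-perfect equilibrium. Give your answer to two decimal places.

Work backward from the last round.
Round 6 (the home team proposes): the away team will accept anything ≥ 0, so the home team offers 0 and keeps 1000.
Round 5 (the away team proposes): the home team can get 1000 next round, worth 0.41 × 1000 = 410 now. The away team offers 410 and keeps 1000 − 410 = 590.
Round 4 (the home team proposes): the away team can get 590 next round, worth 0.93 × 590 = 548.7 now, so the home team offers 548.7, keeping 451.3.
Round 3 (the away team proposes): the home team can get 451.3 next round, worth 0.41 × 451.3 = 185.033 now; the away team offers that and keeps 814.967.
Round 2 (the home team proposes): the away team can get 814.967 next round, worth 0.93 × 814.967 = 757.91931 now; the home team offers that and keeps 242.08069.
Round 1 (the away team proposes): the home team can get 242.08069 next round, worth 0.41 × 242.08069 = 99.2530829 now. The away team offers 99.2530829 and keeps 1000 − 99.2530829 = 900.7469171.

900.75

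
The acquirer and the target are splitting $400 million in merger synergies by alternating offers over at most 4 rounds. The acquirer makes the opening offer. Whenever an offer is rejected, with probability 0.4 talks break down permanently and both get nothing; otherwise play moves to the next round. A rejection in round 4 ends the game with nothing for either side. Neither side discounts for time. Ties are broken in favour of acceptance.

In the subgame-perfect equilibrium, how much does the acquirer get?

217.6

By backward induction:
Round 4 (the target proposes): the acquirer will accept anything ≥ 0, so the target offers 0 and keeps 400.
Round 3 (the acquirer proposes): rejecting gives the target an expected 0.6 × 400 = 240, so the acquirer offers 240, keeping 160.
Round 2 (the target proposes): rejecting gives the acquirer an expected 0.6 × 160 = 96, so the target offers 96, keeping 304.
Round 1 (the acquirer proposes): rejecting gives the target an expected 0.6 × 304 = 182.4; the acquirer offers that and keeps 217.6.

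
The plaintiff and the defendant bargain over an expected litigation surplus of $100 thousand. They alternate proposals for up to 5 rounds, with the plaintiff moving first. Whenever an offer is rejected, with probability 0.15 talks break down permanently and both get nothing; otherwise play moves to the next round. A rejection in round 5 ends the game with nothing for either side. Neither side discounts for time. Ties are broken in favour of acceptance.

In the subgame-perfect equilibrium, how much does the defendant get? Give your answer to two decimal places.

Round 5 (the plaintiff proposes): the defendant will accept anything ≥ 0, so the plaintiff offers 0 and keeps 100.
Round 4 (the defendant proposes): rejecting gives the plaintiff an expected 0.85 × 100 = 85, so the defendant offers 85, keeping 15.
Round 3 (the plaintiff proposes): rejecting gives the defendant an expected 0.85 × 15 = 12.75. The plaintiff offers 12.75 and keeps 100 − 12.75 = 87.25.
Round 2 (the defendant proposes): rejecting gives the plaintiff an expected 0.85 × 87.25 = 74.1625. The defendant offers 74.1625 and keeps 100 − 74.1625 = 25.8375.
Round 1 (the plaintiff proposes): rejecting gives the defendant an expected 0.85 × 25.8375 = 21.961875. The plaintiff offers 21.961875 and keeps 100 − 21.961875 = 78.038125.

21.96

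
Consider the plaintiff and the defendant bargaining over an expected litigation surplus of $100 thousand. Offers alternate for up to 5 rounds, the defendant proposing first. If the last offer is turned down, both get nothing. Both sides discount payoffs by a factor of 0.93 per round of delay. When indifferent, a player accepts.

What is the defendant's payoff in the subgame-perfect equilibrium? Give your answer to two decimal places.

87.86

Solve by backward induction from round 5.
Round 5 (the defendant proposes): rejection yields 0 for the plaintiff; the defendant offers 0 and keeps 100.
Round 4 (the plaintiff proposes): the defendant can get 100 next round, worth 0.93 × 100 = 93 now. The plaintiff offers 93 and keeps 100 − 93 = 7.
Round 3 (the defendant proposes): the plaintiff can get 7 next round, worth 0.93 × 7 = 6.51 now. The defendant offers 6.51 and keeps 100 − 6.51 = 93.49.
Round 2 (the plaintiff proposes): the defendant can get 93.49 next round, worth 0.93 × 93.49 = 86.9457 now; the plaintiff offers that and keeps 13.0543.
Round 1 (the defendant proposes): the plaintiff can get 13.0543 next round, worth 0.93 × 13.0543 = 12.140499 now. The defendant offers 12.140499 and keeps 100 − 12.140499 = 87.859501.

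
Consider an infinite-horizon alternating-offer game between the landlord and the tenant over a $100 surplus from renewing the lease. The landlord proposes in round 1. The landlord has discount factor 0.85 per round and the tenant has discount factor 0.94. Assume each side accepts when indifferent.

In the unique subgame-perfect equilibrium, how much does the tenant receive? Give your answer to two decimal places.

70.15

Let x be the landlord's share when the landlord proposes and y be the tenant's share when the tenant proposes.
The tenant accepts iff offered ≥ 0.94·y, so x = 100 − 0.94y. Symmetrically y = 100 − 0.85x.
Substituting: x = 100 − 0.94(100 − 0.85x), giving x(1 − 0.85·0.94) = 100(1 − 0.94).
So x = 100 × 0.06 / 0.201 ≈ 29.8507, and the tenant receives 100 − x ≈ 70.1493.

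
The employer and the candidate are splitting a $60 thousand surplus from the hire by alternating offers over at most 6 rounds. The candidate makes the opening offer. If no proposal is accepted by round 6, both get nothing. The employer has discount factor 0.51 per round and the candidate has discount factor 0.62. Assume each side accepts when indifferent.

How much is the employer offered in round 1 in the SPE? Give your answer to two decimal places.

Solve by backward induction from round 6.
Round 6 (the employer proposes): rejection yields 0 for the candidate; the employer offers 0 and keeps 60.
Round 5 (the candidate proposes): the employer can get 60 next round, worth 0.51 × 60 = 30.6 now, so the candidate offers 30.6, keeping 29.4.
Round 4 (the employer proposes): the candidate can get 29.4 next round, worth 0.62 × 29.4 = 18.228 now; the employer offers that and keeps 41.772.
Round 3 (the candidate proposes): the employer can get 41.772 next round, worth 0.51 × 41.772 = 21.30372 now, so the candidate offers 21.30372, keeping 38.69628.
Round 2 (the employer proposes): the candidate can get 38.69628 next round, worth 0.62 × 38.69628 = 23.9916936 now. The employer offers 23.9916936 and keeps 60 − 23.9916936 = 36.0083064.
Round 1 (the candidate proposes): the employer can get 36.0083064 next round, worth 0.51 × 36.0083064 = 18.364236264 now. The candidate offers 18.364236264 and keeps 60 − 18.364236264 = 41.635763736.

18.36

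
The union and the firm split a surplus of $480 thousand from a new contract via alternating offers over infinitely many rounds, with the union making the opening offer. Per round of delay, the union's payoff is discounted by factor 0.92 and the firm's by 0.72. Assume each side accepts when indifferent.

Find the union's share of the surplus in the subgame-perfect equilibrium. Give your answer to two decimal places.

398.10

In a stationary SPE each proposer offers the other exactly their discounted continuation value.
If the union keeps x when proposing and the firm keeps y when proposing, then x = 480 − 0.72y and y = 480 − 0.92x.
Solving: x = 480(1 − 0.72) / (1 − 0.92·0.72) = 134.4 / 0.3376 ≈ 398.1043.
The firm gets 480 − 398.1043 ≈ 81.8957.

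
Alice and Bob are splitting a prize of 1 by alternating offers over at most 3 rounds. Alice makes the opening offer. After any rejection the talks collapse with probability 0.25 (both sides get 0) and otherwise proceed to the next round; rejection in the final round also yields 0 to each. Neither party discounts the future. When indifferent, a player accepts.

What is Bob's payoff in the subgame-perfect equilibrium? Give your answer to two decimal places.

0.19

Round 3 (Alice proposes): Bob will accept anything ≥ 0, so Alice offers 0 and keeps 1.
Round 2 (Bob proposes): rejecting gives Alice an expected 0.75 × 1 = 0.75; Bob offers that and keeps 0.25.
Round 1 (Alice proposes): rejecting gives Bob an expected 0.75 × 0.25 = 0.1875, so Alice offers 0.1875, keeping 0.8125.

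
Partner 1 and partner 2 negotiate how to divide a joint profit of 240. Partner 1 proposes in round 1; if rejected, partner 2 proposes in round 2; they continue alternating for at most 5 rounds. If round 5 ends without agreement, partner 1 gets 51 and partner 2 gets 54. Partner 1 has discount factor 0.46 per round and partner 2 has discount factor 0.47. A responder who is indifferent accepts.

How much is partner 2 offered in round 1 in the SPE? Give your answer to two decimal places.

76.61

Solve by backward induction from round 5.
Round 5 (partner 1 proposes): partner 2 gets 54 if talks fail, so partner 1 offers 54 and keeps 186.
Round 4 (partner 2 proposes): partner 1 can get 186 next round, worth 0.46 × 186 = 85.56 now; partner 2 offers that and keeps 154.44.
Round 3 (partner 1 proposes): partner 2 can get 154.44 next round, worth 0.47 × 154.44 = 72.5868 now; partner 1 offers that and keeps 167.4132.
Round 2 (partner 2 proposes): partner 1 can get 167.4132 next round, worth 0.46 × 167.4132 = 77.010072 now; partner 2 offers that and keeps 162.989928.
Round 1 (partner 1 proposes): partner 2 can get 162.989928 next round, worth 0.47 × 162.989928 = 76.60526616 now. Partner 1 offers 76.60526616 and keeps 240 − 76.60526616 = 163.39473384.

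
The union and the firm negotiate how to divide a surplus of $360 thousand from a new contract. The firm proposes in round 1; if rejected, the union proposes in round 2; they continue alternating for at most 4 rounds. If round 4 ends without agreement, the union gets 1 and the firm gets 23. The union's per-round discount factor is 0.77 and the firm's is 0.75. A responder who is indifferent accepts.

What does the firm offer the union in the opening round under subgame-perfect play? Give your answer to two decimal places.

Round 4 (the union proposes): the firm gets 23 if talks fail, so the union offers 23 and keeps 337.
Round 3 (the firm proposes): the union can get 337 next round, worth 0.77 × 337 = 259.49 now. The firm offers 259.49 and keeps 360 − 259.49 = 100.51.
Round 2 (the union proposes): the firm can get 100.51 next round, worth 0.75 × 100.51 = 75.3825 now. The union offers 75.3825 and keeps 360 − 75.3825 = 284.6175.
Round 1 (the firm proposes): the union can get 284.6175 next round, worth 0.77 × 284.6175 = 219.155475 now. The firm offers 219.155475 and keeps 360 − 219.155475 = 140.844525.

219.16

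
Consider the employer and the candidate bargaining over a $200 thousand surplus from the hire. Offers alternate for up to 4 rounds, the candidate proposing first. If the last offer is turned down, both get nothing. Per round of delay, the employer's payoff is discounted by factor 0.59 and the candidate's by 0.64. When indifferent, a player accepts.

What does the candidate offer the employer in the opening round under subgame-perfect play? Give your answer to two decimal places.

Round 4 (the employer proposes): rejection yields 0 for the candidate; the employer offers 0 and keeps 200.
Round 3 (the candidate proposes): the employer can get 200 next round, worth 0.59 × 200 = 118 now, so the candidate offers 118, keeping 82.
Round 2 (the employer proposes): the candidate can get 82 next round, worth 0.64 × 82 = 52.48 now; the employer offers that and keeps 147.52.
Round 1 (the candidate proposes): the employer can get 147.52 next round, worth 0.59 × 147.52 = 87.0368 now; the candidate offers that and keeps 112.9632.

87.04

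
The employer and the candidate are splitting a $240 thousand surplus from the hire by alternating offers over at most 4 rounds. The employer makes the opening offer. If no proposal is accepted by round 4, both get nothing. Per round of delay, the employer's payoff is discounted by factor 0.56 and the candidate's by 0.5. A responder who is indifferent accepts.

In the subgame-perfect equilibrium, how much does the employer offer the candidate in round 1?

Work backward from the last round.
Round 4 (the candidate proposes): rejection yields 0 for the employer; the candidate offers 0 and keeps 240.
Round 3 (the employer proposes): the candidate can get 240 next round, worth 0.5 × 240 = 120 now, so the employer offers 120, keeping 120.
Round 2 (the candidate proposes): the employer can get 120 next round, worth 0.56 × 120 = 67.2 now. The candidate offers 67.2 and keeps 240 − 67.2 = 172.8.
Round 1 (the employer proposes): the candidate can get 172.8 next round, worth 0.5 × 172.8 = 86.4 now, so the employer offers 86.4, keeping 153.6.

86.4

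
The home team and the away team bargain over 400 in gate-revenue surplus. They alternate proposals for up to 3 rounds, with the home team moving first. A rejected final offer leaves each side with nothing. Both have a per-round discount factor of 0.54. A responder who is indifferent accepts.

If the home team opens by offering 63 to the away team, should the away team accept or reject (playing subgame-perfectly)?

Reject

Work out the away team's continuation value if the offer is rejected.
Round 3 (the home team proposes): rejection yields 0 for the away team; the home team offers 0 and keeps 400.
Round 2 (the away team proposes): the home team can get 400 next round, worth 0.54 × 400 = 216 now. The away team offers 216 and keeps 400 − 216 = 184.
So by rejecting in round 1, the away team gets 184 next round, worth 0.54 × 184 = 99.36 now.
Offer 63 < 99.36, so the away team rejects.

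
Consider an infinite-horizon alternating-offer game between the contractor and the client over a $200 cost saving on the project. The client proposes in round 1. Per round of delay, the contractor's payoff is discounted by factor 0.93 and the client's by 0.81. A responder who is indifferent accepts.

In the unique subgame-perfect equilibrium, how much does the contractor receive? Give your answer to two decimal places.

When the client proposes, the contractor accepts any offer worth at least 0.93 times what the contractor would get by proposing next round; and vice versa.
This gives x = 200 − 0.93y and y = 200 − 0.81x, where x and y are each side's share when it proposes.
Hence (1 − 0.93·0.81)x = 200(1 − 0.93), i.e. 0.2467·x = 14.
x ≈ 56.7491; the contractor's share is 200 − x ≈ 143.2509.

143.25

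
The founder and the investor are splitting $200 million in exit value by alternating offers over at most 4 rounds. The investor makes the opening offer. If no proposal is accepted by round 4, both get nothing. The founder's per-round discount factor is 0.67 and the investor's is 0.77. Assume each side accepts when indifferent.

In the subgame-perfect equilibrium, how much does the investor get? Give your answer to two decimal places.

100.05

Round 4 (the founder proposes): the investor will accept anything ≥ 0, so the founder offers 0 and keeps 200.
Round 3 (the investor proposes): the founder can get 200 next round, worth 0.67 × 200 = 134 now, so the investor offers 134, keeping 66.
Round 2 (the founder proposes): the investor can get 66 next round, worth 0.77 × 66 = 50.82 now, so the founder offers 50.82, keeping 149.18.
Round 1 (the investor proposes): the founder can get 149.18 next round, worth 0.67 × 149.18 = 99.9506 now, so the investor offers 99.9506, keeping 100.0494.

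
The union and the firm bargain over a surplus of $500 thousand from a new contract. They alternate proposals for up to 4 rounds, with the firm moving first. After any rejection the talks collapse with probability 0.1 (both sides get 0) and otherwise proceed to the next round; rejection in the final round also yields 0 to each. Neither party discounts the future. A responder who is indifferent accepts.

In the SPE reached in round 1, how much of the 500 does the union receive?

By backward induction:
Round 4 (the union proposes): the firm will accept anything ≥ 0, so the union offers 0 and keeps 500.
Round 3 (the firm proposes): rejecting gives the union an expected 0.9 × 500 = 450; the firm offers that and keeps 50.
Round 2 (the union proposes): rejecting gives the firm an expected 0.9 × 50 = 45, so the union offers 45, keeping 455.
Round 1 (the firm proposes): rejecting gives the union an expected 0.9 × 455 = 409.5. The firm offers 409.5 and keeps 500 − 409.5 = 90.5.

409.5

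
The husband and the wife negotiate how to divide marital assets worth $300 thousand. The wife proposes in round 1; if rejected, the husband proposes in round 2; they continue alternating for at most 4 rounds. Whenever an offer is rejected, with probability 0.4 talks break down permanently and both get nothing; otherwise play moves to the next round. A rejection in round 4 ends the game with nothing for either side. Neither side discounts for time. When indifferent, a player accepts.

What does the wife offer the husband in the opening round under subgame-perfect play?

136.8

Round 4 (the husband proposes): rejection yields 0 for the wife; the husband offers 0 and keeps 300.
Round 3 (the wife proposes): rejecting gives the husband an expected 0.6 × 300 = 180. The wife offers 180 and keeps 300 − 180 = 120.
Round 2 (the husband proposes): rejecting gives the wife an expected 0.6 × 120 = 72; the husband offers that and keeps 228.
Round 1 (the wife proposes): rejecting gives the husband an expected 0.6 × 228 = 136.8. The wife offers 136.8 and keeps 300 − 136.8 = 163.2.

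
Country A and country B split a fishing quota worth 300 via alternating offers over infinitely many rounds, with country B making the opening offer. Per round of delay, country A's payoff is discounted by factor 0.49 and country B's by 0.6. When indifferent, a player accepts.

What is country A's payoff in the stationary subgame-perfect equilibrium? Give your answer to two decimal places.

In a stationary SPE each proposer offers the other exactly their discounted continuation value.
If country B keeps x when proposing and country A keeps y when proposing, then x = 300 − 0.49y and y = 300 − 0.6x.
Solving: x = 300(1 − 0.49) / (1 − 0.6·0.49) = 153 / 0.706 ≈ 216.7139.
Country A gets 300 − 216.7139 ≈ 83.2861.

83.29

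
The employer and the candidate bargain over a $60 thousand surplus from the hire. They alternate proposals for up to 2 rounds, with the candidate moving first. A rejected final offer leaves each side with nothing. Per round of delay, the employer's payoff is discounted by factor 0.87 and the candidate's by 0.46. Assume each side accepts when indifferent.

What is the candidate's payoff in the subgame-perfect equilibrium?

Round 2 (the employer proposes): the candidate will accept anything ≥ 0, so the employer offers 0 and keeps 60.
Round 1 (the candidate proposes): the employer can get 60 next round, worth 0.87 × 60 = 52.2 now, so the candidate offers 52.2, keeping 7.8.

7.8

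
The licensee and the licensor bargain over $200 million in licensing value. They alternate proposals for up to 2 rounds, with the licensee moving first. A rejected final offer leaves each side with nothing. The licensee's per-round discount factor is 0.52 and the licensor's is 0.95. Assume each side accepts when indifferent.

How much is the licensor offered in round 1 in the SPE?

Round 2 (the licensor proposes): rejection yields 0 for the licensee; the licensor offers 0 and keeps 200.
Round 1 (the licensee proposes): the licensor can get 200 next round, worth 0.95 × 200 = 190 now, so the licensee offers 190, keeping 10.

190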